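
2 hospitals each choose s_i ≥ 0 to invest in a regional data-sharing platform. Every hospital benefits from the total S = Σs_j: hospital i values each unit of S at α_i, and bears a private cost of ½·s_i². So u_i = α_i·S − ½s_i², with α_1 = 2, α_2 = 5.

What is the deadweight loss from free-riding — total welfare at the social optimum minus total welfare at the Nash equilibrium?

Hospital i's FOC: ∂u_i/∂s_i = α_i − s_i = 0, so s_i* = α_i.
NE contributions = (2, 5); S = 7.
W^NE = (Σα)·S − ½Σα_i² = 7² − ½·29 = 34.5.
Planner sets s_i = Σα_j = 7 for every i, so S^SO = 2·7 = 14.
W^SO = (Σα)·S^SO − ½·2·(Σα)² = (2/2)·7² = 49.
Deadweight loss = W^SO − W^NE = 14.5.

14.5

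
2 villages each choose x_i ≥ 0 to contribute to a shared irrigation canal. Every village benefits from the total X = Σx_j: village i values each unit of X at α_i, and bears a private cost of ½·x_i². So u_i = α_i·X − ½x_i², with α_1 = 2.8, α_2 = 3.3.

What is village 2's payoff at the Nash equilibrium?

14.685

Village i's FOC: ∂u_i/∂x_i = α_i − x_i = 0, so x_i* = α_i.
NE contributions = (2.8, 3.3); X = 6.1.
u_2 = α_2·X − ½·(x_2)² = 3.3·6.1 − ½·3.3² = 14.685.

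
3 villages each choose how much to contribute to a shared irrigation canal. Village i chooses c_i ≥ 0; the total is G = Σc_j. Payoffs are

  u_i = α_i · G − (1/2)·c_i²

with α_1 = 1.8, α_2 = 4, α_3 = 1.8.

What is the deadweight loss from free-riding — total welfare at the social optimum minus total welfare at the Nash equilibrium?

Village i's FOC: ∂u_i/∂c_i = α_i − c_i = 0, so c_i* = α_i.
NE contributions = (1.8, 4, 1.8); G = 7.6.
W^NE = (Σα)·G − ½Σα_i² = 7.6² − ½·22.48 = 46.52.
Planner sets c_i = Σα_j = 7.6 for every i, so G^SO = 3·7.6 = 22.8.
W^SO = (Σα)·G^SO − ½·3·(Σα)² = (3/2)·7.6² = 86.64.
Deadweight loss = W^SO − W^NE = 40.12.

40.12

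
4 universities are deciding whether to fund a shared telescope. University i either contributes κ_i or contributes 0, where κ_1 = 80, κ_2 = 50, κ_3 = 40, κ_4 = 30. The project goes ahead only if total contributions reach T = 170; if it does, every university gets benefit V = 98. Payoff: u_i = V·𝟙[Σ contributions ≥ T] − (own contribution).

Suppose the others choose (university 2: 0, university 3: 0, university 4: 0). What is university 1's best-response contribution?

Others' total = 0. Even contributing 80 gives 80 < 170: no benefit either way.
Best response: 0.

0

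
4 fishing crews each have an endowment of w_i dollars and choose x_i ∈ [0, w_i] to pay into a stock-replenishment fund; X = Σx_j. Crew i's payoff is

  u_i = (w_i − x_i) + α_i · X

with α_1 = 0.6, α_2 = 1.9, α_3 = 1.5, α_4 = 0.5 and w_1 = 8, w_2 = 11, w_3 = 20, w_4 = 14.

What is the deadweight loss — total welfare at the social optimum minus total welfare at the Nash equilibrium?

∂u_i/∂x_i = α_i − 1, so crew i contributes w_i if α_i > 1, else 0.
α_i > 1 for i ∈ {2, 3}; NE contributions (0, 11, 20, 0), X = 31.
W^NE = Σw_i − X^NE + (Σα_i)·X^NE = 53 + 3.5·31 = 161.5.
Planner: ∂(Σu_j)/∂x_i = Σα_j − 1 = 3.5 > 0, so everyone contributes w_i; X^SO = 53, W^SO = 53 + 3.5·53 = 238.5.
Deadweight loss = 77.

77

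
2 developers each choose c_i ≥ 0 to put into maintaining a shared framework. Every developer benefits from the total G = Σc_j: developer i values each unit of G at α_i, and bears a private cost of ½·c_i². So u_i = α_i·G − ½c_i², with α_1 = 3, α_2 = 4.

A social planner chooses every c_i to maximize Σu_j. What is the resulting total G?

Planner FOC: ∂(Σu_j)/∂c_i = (Σα_j) − c_i = 0, so c_i^SO = Σα_j = 7 for every i; G^SO = 14.

14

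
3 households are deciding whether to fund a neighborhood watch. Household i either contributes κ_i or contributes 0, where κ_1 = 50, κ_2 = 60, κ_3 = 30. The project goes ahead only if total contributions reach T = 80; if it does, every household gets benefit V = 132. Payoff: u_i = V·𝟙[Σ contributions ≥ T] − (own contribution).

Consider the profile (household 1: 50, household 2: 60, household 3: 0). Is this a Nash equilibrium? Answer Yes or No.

Total = 110 ≥ 80: provided.
Household 1 (pledges 50, payoff 82): dropping to 0 → total 60, payoff 0. No gain.
Household 2 (pledges 60, payoff 72): dropping to 0 → total 50, payoff 0. No gain.
Household 3 (pledges 0, payoff 132): pledging 30 → total 140, payoff 102. No gain.

Yes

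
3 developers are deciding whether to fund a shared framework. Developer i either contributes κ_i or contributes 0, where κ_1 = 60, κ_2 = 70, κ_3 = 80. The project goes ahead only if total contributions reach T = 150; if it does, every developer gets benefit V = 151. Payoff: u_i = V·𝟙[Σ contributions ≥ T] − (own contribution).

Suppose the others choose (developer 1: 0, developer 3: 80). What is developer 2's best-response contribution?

70

Others' total = 80. Contributing 70 brings total to 150 ≥ 150: gain V − κ_2 = 81.
Best response: 70.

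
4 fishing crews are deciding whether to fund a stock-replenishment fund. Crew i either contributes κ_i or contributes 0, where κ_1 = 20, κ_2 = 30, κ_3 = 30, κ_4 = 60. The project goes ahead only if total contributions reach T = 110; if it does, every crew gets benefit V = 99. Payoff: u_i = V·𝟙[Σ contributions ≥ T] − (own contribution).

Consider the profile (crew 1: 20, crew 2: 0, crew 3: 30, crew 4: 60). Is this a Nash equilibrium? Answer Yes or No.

Total = 110 ≥ 110: provided.
Crew 1 (pledges 20, payoff 79): dropping to 0 → total 90, payoff 0. No gain.
Crew 2 (pledges 0, payoff 99): pledging 30 → total 140, payoff 69. No gain.
Crew 3 (pledges 30, payoff 69): dropping to 0 → total 80, payoff 0. No gain.
Crew 4 (pledges 60, payoff 39): dropping to 0 → total 50, payoff 0. No gain.

Yes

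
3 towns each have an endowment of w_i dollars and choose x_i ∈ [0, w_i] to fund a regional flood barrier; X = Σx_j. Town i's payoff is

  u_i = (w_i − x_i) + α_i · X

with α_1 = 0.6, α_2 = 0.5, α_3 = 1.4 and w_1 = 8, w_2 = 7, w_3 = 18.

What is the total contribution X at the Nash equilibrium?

18

∂u_i/∂x_i = α_i − 1, so town i contributes w_i if α_i > 1, else 0.
α_i > 1 for i ∈ {3}; NE contributions (0, 0, 18), X = 18.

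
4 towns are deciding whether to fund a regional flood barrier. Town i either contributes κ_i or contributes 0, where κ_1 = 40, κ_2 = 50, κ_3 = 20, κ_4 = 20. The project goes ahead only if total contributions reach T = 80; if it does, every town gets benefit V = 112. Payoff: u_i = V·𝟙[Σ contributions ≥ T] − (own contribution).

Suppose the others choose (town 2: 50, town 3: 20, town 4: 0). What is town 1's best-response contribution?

40

Others' total = 70. Contributing 40 brings total to 110 ≥ 80: gain V − κ_1 = 72.
Best response: 40.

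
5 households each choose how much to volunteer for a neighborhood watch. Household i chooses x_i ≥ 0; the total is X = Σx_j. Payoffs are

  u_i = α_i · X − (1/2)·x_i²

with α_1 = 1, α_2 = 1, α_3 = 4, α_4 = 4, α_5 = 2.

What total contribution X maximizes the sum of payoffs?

Planner FOC: ∂(Σu_j)/∂x_i = (Σα_j) − x_i = 0, so x_i^SO = Σα_j = 12 for every i; X^SO = 60.

60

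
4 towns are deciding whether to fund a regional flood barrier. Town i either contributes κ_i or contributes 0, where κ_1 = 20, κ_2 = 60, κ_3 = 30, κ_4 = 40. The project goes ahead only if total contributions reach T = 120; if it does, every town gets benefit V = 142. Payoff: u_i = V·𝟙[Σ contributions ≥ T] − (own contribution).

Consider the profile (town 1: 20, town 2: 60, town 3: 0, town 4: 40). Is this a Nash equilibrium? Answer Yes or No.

Yes

Total = 120 ≥ 120: provided.
Town 1 (pledges 20, payoff 122): dropping to 0 → total 100, payoff 0. No gain.
Town 2 (pledges 60, payoff 82): dropping to 0 → total 60, payoff 0. No gain.
Town 3 (pledges 0, payoff 142): pledging 30 → total 150, payoff 112. No gain.
Town 4 (pledges 40, payoff 102): dropping to 0 → total 80, payoff 0. No gain.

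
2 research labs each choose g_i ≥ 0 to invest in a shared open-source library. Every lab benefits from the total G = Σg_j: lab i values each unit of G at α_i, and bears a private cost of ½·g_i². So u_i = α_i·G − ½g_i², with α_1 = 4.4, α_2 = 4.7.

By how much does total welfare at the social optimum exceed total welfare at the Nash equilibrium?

Lab i's FOC: ∂u_i/∂g_i = α_i − g_i = 0, so g_i* = α_i.
NE contributions = (4.4, 4.7); G = 9.1.
W^NE = (Σα)·G − ½Σα_i² = 9.1² − ½·41.45 = 62.085.
Planner sets g_i = Σα_j = 9.1 for every i, so G^SO = 2·9.1 = 18.2.
W^SO = (Σα)·G^SO − ½·2·(Σα)² = (2/2)·9.1² = 82.81.
Deadweight loss = W^SO − W^NE = 20.725.

20.725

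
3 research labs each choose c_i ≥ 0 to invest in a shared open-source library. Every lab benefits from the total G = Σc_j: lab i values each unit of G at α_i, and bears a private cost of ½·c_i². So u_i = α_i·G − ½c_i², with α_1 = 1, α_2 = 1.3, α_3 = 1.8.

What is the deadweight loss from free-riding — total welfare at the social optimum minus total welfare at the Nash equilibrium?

11.37

Lab i's FOC: ∂u_i/∂c_i = α_i − c_i = 0, so c_i* = α_i.
NE contributions = (1, 1.3, 1.8); G = 4.1.
W^NE = (Σα)·G − ½Σα_i² = 4.1² − ½·5.93 = 13.845.
Planner sets c_i = Σα_j = 4.1 for every i, so G^SO = 3·4.1 = 12.3.
W^SO = (Σα)·G^SO − ½·3·(Σα)² = (3/2)·4.1² = 25.215.
Deadweight loss = W^SO − W^NE = 11.37.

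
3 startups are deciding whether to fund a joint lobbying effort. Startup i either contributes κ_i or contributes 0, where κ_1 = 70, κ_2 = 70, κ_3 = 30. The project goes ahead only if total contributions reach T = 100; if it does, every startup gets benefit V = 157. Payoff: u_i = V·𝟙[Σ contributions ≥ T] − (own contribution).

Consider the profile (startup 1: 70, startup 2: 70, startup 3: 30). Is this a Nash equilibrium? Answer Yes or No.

Total = 170 ≥ 100: provided.
Startup 1 (pledges 70, payoff 87): dropping to 0 → total 100, payoff 157. Profitable deviation.

No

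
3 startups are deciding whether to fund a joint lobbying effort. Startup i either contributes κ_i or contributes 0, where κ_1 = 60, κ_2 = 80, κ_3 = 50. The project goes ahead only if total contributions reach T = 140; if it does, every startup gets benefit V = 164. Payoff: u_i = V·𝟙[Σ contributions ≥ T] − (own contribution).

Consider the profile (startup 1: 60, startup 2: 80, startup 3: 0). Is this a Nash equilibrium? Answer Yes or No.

Yes

Total = 140 ≥ 140: provided.
Startup 1 (pledges 60, payoff 104): dropping to 0 → total 80, payoff 0. No gain.
Startup 2 (pledges 80, payoff 84): dropping to 0 → total 60, payoff 0. No gain.
Startup 3 (pledges 0, payoff 164): pledging 50 → total 190, payoff 114. No gain.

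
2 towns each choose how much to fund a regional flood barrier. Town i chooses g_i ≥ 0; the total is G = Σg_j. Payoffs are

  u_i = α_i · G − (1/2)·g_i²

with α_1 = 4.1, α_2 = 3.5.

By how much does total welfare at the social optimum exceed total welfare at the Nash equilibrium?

14.53

Town i's FOC: ∂u_i/∂g_i = α_i − g_i = 0, so g_i* = α_i.
NE contributions = (4.1, 3.5); G = 7.6.
W^NE = (Σα)·G − ½Σα_i² = 7.6² − ½·29.06 = 43.23.
Planner sets g_i = Σα_j = 7.6 for every i, so G^SO = 2·7.6 = 15.2.
W^SO = (Σα)·G^SO − ½·2·(Σα)² = (2/2)·7.6² = 57.76.
Deadweight loss = W^SO − W^NE = 14.53.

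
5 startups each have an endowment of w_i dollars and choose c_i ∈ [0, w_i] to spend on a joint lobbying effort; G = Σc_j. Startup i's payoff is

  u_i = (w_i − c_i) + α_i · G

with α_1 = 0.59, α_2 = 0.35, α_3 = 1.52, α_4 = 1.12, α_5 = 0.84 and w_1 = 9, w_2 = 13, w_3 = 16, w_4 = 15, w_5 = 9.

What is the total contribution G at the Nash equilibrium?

∂u_i/∂c_i = α_i − 1, so startup i contributes w_i if α_i > 1, else 0.
α_i > 1 for i ∈ {3, 4}; NE contributions (0, 0, 16, 15, 0), G = 31.

31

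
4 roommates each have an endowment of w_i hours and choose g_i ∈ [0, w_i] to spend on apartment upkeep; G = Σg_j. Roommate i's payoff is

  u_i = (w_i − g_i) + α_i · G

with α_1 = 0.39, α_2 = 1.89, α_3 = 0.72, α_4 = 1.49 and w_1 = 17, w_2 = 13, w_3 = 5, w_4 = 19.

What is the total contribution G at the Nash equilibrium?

32

∂u_i/∂g_i = α_i − 1, so roommate i contributes w_i if α_i > 1, else 0.
α_i > 1 for i ∈ {2, 4}; NE contributions (0, 13, 0, 19), G = 32.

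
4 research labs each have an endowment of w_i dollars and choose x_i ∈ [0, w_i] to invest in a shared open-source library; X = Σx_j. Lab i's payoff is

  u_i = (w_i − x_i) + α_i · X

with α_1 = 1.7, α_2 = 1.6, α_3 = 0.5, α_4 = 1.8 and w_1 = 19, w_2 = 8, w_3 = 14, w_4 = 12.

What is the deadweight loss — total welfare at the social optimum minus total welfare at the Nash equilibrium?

64.4

∂u_i/∂x_i = α_i − 1, so lab i contributes w_i if α_i > 1, else 0.
α_i > 1 for i ∈ {1, 2, 4}; NE contributions (19, 8, 0, 12), X = 39.
W^NE = Σw_i − X^NE + (Σα_i)·X^NE = 53 + 4.6·39 = 232.4.
Planner: ∂(Σu_j)/∂x_i = Σα_j − 1 = 4.6 > 0, so everyone contributes w_i; X^SO = 53, W^SO = 53 + 4.6·53 = 296.8.
Deadweight loss = 64.4.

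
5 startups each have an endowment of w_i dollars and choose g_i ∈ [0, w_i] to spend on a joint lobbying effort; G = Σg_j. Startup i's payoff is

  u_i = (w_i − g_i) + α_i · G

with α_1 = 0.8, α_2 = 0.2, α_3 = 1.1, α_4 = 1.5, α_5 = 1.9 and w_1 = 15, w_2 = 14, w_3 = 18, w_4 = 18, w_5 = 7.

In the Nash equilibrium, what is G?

43

∂u_i/∂g_i = α_i − 1, so startup i contributes w_i if α_i > 1, else 0.
α_i > 1 for i ∈ {3, 4, 5}; NE contributions (0, 0, 18, 18, 7), G = 43.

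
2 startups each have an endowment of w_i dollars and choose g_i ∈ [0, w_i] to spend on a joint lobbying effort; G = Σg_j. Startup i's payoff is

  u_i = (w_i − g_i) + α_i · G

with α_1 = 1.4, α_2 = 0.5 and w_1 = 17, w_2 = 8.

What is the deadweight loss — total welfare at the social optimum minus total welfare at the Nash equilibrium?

∂u_i/∂g_i = α_i − 1, so startup i contributes w_i if α_i > 1, else 0.
α_i > 1 for i ∈ {1}; NE contributions (17, 0), G = 17.
W^NE = Σw_i − G^NE + (Σα_i)·G^NE = 25 + 0.9·17 = 40.3.
Planner: ∂(Σu_j)/∂g_i = Σα_j − 1 = 0.9 > 0, so everyone contributes w_i; G^SO = 25, W^SO = 25 + 0.9·25 = 47.5.
Deadweight loss = 7.2.

7.2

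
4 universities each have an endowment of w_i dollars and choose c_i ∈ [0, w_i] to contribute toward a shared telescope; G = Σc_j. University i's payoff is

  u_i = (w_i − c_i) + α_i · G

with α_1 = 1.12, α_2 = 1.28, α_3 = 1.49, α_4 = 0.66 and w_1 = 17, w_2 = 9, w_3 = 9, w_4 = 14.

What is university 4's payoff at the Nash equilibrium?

37.1

∂u_i/∂c_i = α_i − 1, so university i contributes w_i if α_i > 1, else 0.
α_i > 1 for i ∈ {1, 2, 3}; NE contributions (17, 9, 9, 0), G = 35.
u_4 = (14 − 0) + 0.66·35 = 37.1.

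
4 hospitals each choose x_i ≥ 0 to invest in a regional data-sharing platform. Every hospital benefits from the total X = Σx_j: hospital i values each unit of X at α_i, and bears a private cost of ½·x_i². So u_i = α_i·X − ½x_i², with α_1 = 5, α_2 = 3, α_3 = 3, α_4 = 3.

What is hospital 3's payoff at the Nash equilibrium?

Hospital i's FOC: ∂u_i/∂x_i = α_i − x_i = 0, so x_i* = α_i.
NE contributions = (5, 3, 3, 3); X = 14.
u_3 = α_3·X − ½·(x_3)² = 3·14 − ½·3² = 37.5.

37.5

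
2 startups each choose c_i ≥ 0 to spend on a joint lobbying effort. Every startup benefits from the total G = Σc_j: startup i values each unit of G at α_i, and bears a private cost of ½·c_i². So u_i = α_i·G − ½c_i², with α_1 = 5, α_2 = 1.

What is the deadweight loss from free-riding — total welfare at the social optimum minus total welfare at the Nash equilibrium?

13

Startup i's FOC: ∂u_i/∂c_i = α_i − c_i = 0, so c_i* = α_i.
NE contributions = (5, 1); G = 6.
W^NE = (Σα)·G − ½Σα_i² = 6² − ½·26 = 23.
Planner sets c_i = Σα_j = 6 for every i, so G^SO = 2·6 = 12.
W^SO = (Σα)·G^SO − ½·2·(Σα)² = (2/2)·6² = 36.
Deadweight loss = W^SO − W^NE = 13.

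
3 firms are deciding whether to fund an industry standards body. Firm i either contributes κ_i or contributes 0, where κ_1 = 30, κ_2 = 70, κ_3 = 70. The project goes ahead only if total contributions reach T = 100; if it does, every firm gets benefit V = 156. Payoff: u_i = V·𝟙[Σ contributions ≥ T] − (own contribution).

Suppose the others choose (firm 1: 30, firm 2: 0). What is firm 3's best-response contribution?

Others' total = 30. Contributing 70 brings total to 100 ≥ 100: gain V − κ_3 = 86.
Best response: 70.

70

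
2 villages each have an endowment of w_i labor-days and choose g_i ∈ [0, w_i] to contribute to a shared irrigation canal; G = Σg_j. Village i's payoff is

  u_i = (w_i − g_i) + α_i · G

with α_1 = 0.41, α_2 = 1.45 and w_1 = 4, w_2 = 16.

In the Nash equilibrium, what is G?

16

∂u_i/∂g_i = α_i − 1, so village i contributes w_i if α_i > 1, else 0.
α_i > 1 for i ∈ {2}; NE contributions (0, 16), G = 16.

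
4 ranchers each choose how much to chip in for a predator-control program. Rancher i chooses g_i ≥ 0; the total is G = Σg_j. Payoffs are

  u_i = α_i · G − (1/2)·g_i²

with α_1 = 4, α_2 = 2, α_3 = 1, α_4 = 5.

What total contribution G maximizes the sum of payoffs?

48

Planner FOC: ∂(Σu_j)/∂g_i = (Σα_j) − g_i = 0, so g_i^SO = Σα_j = 12 for every i; G^SO = 48.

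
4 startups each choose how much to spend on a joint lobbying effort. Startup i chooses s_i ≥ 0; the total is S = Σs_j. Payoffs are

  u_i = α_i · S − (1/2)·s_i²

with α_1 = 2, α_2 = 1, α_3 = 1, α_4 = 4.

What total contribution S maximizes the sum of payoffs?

Planner FOC: ∂(Σu_j)/∂s_i = (Σα_j) − s_i = 0, so s_i^SO = Σα_j = 8 for every i; S^SO = 32.

32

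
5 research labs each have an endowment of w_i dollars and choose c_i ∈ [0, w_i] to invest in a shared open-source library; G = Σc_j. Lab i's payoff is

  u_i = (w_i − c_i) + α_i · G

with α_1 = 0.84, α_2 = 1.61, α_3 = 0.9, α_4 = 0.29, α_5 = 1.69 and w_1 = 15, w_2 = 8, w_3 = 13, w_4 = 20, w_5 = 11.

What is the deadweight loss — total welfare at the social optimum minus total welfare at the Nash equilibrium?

207.84

∂u_i/∂c_i = α_i − 1, so lab i contributes w_i if α_i > 1, else 0.
α_i > 1 for i ∈ {2, 5}; NE contributions (0, 8, 0, 0, 11), G = 19.
W^NE = Σw_i − G^NE + (Σα_i)·G^NE = 67 + 4.33·19 = 149.27.
Planner: ∂(Σu_j)/∂c_i = Σα_j − 1 = 4.33 > 0, so everyone contributes w_i; G^SO = 67, W^SO = 67 + 4.33·67 = 357.11.
Deadweight loss = 207.84.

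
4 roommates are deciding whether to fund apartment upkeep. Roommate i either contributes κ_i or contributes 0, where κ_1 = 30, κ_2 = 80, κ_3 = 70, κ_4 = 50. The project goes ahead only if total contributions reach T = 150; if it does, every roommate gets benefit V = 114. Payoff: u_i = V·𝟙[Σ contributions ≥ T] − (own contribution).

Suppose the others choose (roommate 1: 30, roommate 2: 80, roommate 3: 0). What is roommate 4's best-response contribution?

50

Others' total = 110. Contributing 50 brings total to 160 ≥ 150: gain V − κ_4 = 64.
Best response: 50.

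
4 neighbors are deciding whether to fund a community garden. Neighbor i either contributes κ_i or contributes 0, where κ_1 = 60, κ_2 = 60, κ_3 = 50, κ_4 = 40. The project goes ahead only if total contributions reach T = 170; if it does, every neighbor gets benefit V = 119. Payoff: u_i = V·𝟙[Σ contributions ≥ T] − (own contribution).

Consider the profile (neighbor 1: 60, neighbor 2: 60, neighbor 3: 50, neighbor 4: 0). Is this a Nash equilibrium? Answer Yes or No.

Total = 170 ≥ 170: provided.
Neighbor 1 (pledges 60, payoff 59): dropping to 0 → total 110, payoff 0. No gain.
Neighbor 2 (pledges 60, payoff 59): dropping to 0 → total 110, payoff 0. No gain.
Neighbor 3 (pledges 50, payoff 69): dropping to 0 → total 120, payoff 0. No gain.
Neighbor 4 (pledges 0, payoff 119): pledging 40 → total 210, payoff 79. No gain.

Yes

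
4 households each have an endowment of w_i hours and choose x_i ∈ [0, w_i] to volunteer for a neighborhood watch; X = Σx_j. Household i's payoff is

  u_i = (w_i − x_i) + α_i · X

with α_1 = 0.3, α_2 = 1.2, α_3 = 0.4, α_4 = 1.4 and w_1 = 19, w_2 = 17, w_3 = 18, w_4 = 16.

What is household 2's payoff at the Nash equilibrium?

∂u_i/∂x_i = α_i − 1, so household i contributes w_i if α_i > 1, else 0.
α_i > 1 for i ∈ {2, 4}; NE contributions (0, 17, 0, 16), X = 33.
u_2 = (17 − 17) + 1.2·33 = 39.6.

39.6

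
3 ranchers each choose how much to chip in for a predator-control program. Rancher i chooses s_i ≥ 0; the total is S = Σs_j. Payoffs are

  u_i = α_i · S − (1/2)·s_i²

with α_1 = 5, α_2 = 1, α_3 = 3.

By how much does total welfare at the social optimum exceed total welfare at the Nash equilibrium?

Rancher i's FOC: ∂u_i/∂s_i = α_i − s_i = 0, so s_i* = α_i.
NE contributions = (5, 1, 3); S = 9.
W^NE = (Σα)·S − ½Σα_i² = 9² − ½·35 = 63.5.
Planner sets s_i = Σα_j = 9 for every i, so S^SO = 3·9 = 27.
W^SO = (Σα)·S^SO − ½·3·(Σα)² = (3/2)·9² = 121.5.
Deadweight loss = W^SO − W^NE = 58.

58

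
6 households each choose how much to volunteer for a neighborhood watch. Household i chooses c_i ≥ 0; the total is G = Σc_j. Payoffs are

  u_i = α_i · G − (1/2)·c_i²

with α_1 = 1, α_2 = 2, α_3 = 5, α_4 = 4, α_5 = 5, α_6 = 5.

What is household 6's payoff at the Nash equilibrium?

97.5

Household i's FOC: ∂u_i/∂c_i = α_i − c_i = 0, so c_i* = α_i.
NE contributions = (1, 2, 5, 4, 5, 5); G = 22.
u_6 = α_6·G − ½·(c_6)² = 5·22 − ½·5² = 97.5.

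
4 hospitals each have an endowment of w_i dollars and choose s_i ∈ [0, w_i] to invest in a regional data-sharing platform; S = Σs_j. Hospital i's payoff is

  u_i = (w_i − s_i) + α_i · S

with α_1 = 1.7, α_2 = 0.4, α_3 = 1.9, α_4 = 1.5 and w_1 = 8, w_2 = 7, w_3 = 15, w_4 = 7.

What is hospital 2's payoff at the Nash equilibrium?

∂u_i/∂s_i = α_i − 1, so hospital i contributes w_i if α_i > 1, else 0.
α_i > 1 for i ∈ {1, 3, 4}; NE contributions (8, 0, 15, 7), S = 30.
u_2 = (7 − 0) + 0.4·30 = 19.

19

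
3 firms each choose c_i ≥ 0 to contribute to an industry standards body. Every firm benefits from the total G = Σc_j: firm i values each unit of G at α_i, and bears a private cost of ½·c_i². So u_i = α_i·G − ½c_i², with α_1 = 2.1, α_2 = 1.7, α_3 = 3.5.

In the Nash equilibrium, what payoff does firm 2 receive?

Firm i's FOC: ∂u_i/∂c_i = α_i − c_i = 0, so c_i* = α_i.
NE contributions = (2.1, 1.7, 3.5); G = 7.3.
u_2 = α_2·G − ½·(c_2)² = 1.7·7.3 − ½·1.7² = 10.965.

10.965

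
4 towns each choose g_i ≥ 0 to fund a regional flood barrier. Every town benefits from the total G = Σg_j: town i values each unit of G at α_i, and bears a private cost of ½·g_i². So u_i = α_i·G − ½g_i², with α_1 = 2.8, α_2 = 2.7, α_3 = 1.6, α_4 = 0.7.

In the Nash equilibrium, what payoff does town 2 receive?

Town i's FOC: ∂u_i/∂g_i = α_i − g_i = 0, so g_i* = α_i.
NE contributions = (2.8, 2.7, 1.6, 0.7); G = 7.8.
u_2 = α_2·G − ½·(g_2)² = 2.7·7.8 − ½·2.7² = 17.415.

17.415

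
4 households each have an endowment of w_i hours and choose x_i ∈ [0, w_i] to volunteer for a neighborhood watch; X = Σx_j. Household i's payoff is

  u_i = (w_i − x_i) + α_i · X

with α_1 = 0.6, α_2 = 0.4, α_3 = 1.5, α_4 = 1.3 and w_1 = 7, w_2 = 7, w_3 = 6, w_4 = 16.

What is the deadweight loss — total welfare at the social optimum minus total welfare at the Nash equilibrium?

39.2

∂u_i/∂x_i = α_i − 1, so household i contributes w_i if α_i > 1, else 0.
α_i > 1 for i ∈ {3, 4}; NE contributions (0, 0, 6, 16), X = 22.
W^NE = Σw_i − X^NE + (Σα_i)·X^NE = 36 + 2.8·22 = 97.6.
Planner: ∂(Σu_j)/∂x_i = Σα_j − 1 = 2.8 > 0, so everyone contributes w_i; X^SO = 36, W^SO = 36 + 2.8·36 = 136.8.
Deadweight loss = 39.2.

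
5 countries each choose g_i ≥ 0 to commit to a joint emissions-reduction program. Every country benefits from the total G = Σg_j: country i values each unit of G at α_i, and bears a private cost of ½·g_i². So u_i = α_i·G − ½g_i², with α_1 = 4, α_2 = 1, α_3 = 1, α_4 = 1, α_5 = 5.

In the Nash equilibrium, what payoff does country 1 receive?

Country i's FOC: ∂u_i/∂g_i = α_i − g_i = 0, so g_i* = α_i.
NE contributions = (4, 1, 1, 1, 5); G = 12.
u_1 = α_1·G − ½·(g_1)² = 4·12 − ½·4² = 40.

40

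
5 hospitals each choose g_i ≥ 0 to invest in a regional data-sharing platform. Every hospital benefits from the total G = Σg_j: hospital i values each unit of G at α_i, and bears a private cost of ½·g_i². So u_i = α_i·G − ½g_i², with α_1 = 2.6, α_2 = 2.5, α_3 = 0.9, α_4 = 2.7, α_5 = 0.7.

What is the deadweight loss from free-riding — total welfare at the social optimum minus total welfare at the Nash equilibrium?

Hospital i's FOC: ∂u_i/∂g_i = α_i − g_i = 0, so g_i* = α_i.
NE contributions = (2.6, 2.5, 0.9, 2.7, 0.7); G = 9.4.
W^NE = (Σα)·G − ½Σα_i² = 9.4² − ½·21.6 = 77.56.
Planner sets g_i = Σα_j = 9.4 for every i, so G^SO = 5·9.4 = 47.
W^SO = (Σα)·G^SO − ½·5·(Σα)² = (5/2)·9.4² = 220.9.
Deadweight loss = W^SO − W^NE = 143.34.

143.34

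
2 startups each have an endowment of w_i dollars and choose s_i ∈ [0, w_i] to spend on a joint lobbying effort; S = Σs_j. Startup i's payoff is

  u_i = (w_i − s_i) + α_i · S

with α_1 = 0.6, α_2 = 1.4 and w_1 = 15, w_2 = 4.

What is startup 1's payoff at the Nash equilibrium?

∂u_i/∂s_i = α_i − 1, so startup i contributes w_i if α_i > 1, else 0.
α_i > 1 for i ∈ {2}; NE contributions (0, 4), S = 4.
u_1 = (15 − 0) + 0.6·4 = 17.4.

17.4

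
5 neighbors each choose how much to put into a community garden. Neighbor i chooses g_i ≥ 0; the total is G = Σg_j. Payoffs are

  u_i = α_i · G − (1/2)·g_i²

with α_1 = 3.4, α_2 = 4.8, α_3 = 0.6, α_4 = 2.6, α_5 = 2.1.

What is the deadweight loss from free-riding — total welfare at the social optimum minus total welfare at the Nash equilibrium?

Neighbor i's FOC: ∂u_i/∂g_i = α_i − g_i = 0, so g_i* = α_i.
NE contributions = (3.4, 4.8, 0.6, 2.6, 2.1); G = 13.5.
W^NE = (Σα)·G − ½Σα_i² = 13.5² − ½·46.13 = 159.185.
Planner sets g_i = Σα_j = 13.5 for every i, so G^SO = 5·13.5 = 67.5.
W^SO = (Σα)·G^SO − ½·5·(Σα)² = (5/2)·13.5² = 455.625.
Deadweight loss = W^SO − W^NE = 296.44.

296.44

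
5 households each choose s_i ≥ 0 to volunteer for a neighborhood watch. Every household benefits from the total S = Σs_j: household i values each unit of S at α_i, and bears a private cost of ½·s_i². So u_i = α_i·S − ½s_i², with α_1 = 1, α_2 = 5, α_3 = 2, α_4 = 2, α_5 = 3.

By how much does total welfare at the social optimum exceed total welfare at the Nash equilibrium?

Household i's FOC: ∂u_i/∂s_i = α_i − s_i = 0, so s_i* = α_i.
NE contributions = (1, 5, 2, 2, 3); S = 13.
W^NE = (Σα)·S − ½Σα_i² = 13² − ½·43 = 147.5.
Planner sets s_i = Σα_j = 13 for every i, so S^SO = 5·13 = 65.
W^SO = (Σα)·S^SO − ½·5·(Σα)² = (5/2)·13² = 422.5.
Deadweight loss = W^SO − W^NE = 275.

275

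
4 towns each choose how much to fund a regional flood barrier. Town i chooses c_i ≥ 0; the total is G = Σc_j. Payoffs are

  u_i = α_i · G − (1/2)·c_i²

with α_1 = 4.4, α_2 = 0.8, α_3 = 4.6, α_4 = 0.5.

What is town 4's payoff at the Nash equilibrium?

Town i's FOC: ∂u_i/∂c_i = α_i − c_i = 0, so c_i* = α_i.
NE contributions = (4.4, 0.8, 4.6, 0.5); G = 10.3.
u_4 = α_4·G − ½·(c_4)² = 0.5·10.3 − ½·0.5² = 5.025.

5.025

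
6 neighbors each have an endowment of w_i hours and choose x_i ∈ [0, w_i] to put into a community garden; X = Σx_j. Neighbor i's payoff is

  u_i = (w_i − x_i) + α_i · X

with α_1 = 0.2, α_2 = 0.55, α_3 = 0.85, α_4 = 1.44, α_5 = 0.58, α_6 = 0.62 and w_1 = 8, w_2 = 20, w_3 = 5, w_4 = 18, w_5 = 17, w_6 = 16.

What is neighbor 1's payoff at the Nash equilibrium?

∂u_i/∂x_i = α_i − 1, so neighbor i contributes w_i if α_i > 1, else 0.
α_i > 1 for i ∈ {4}; NE contributions (0, 0, 0, 18, 0, 0), X = 18.
u_1 = (8 − 0) + 0.2·18 = 11.6.

11.6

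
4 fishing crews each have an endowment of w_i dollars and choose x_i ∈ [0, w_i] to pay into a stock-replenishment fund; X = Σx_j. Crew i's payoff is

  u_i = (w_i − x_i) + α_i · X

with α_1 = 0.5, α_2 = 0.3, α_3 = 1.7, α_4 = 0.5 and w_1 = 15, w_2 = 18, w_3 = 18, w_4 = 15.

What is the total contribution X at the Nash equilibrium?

∂u_i/∂x_i = α_i − 1, so crew i contributes w_i if α_i > 1, else 0.
α_i > 1 for i ∈ {3}; NE contributions (0, 0, 18, 0), X = 18.

18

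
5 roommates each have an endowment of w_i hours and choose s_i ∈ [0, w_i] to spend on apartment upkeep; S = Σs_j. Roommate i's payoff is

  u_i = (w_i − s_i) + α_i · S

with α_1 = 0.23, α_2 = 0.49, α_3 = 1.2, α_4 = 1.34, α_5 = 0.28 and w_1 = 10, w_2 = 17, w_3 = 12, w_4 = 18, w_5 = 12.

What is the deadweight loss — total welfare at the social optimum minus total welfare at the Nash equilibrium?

∂u_i/∂s_i = α_i − 1, so roommate i contributes w_i if α_i > 1, else 0.
α_i > 1 for i ∈ {3, 4}; NE contributions (0, 0, 12, 18, 0), S = 30.
W^NE = Σw_i − S^NE + (Σα_i)·S^NE = 69 + 2.54·30 = 145.2.
Planner: ∂(Σu_j)/∂s_i = Σα_j − 1 = 2.54 > 0, so everyone contributes w_i; S^SO = 69, W^SO = 69 + 2.54·69 = 244.26.
Deadweight loss = 99.06.

99.06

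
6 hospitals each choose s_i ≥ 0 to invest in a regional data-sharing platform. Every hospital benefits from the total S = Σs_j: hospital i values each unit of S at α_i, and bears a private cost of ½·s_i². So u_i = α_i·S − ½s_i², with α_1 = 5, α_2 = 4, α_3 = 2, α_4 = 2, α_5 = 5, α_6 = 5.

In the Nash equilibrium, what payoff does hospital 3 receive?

44

Hospital i's FOC: ∂u_i/∂s_i = α_i − s_i = 0, so s_i* = α_i.
NE contributions = (5, 4, 2, 2, 5, 5); S = 23.
u_3 = α_3·S − ½·(s_3)² = 2·23 − ½·2² = 44.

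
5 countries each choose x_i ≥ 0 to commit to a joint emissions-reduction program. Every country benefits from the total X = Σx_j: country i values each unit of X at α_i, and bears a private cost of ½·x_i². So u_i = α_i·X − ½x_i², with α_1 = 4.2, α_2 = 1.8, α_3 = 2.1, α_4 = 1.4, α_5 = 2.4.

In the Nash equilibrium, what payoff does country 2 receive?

19.8

Country i's FOC: ∂u_i/∂x_i = α_i − x_i = 0, so x_i* = α_i.
NE contributions = (4.2, 1.8, 2.1, 1.4, 2.4); X = 11.9.
u_2 = α_2·X − ½·(x_2)² = 1.8·11.9 − ½·1.8² = 19.8.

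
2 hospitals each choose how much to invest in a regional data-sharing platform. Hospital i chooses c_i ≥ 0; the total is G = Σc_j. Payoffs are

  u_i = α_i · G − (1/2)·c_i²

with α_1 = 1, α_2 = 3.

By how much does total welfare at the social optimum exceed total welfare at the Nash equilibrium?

5

Hospital i's FOC: ∂u_i/∂c_i = α_i − c_i = 0, so c_i* = α_i.
NE contributions = (1, 3); G = 4.
W^NE = (Σα)·G − ½Σα_i² = 4² − ½·10 = 11.
Planner sets c_i = Σα_j = 4 for every i, so G^SO = 2·4 = 8.
W^SO = (Σα)·G^SO − ½·2·(Σα)² = (2/2)·4² = 16.
Deadweight loss = W^SO − W^NE = 5.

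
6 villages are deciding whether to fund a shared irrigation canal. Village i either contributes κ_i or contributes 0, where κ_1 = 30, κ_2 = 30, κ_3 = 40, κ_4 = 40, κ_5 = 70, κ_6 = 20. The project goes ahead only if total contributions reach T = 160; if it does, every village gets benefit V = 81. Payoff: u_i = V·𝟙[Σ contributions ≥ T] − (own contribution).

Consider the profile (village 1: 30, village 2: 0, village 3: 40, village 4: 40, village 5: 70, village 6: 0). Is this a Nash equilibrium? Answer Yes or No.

Yes

Total = 180 ≥ 160: provided.
Village 1 (pledges 30, payoff 51): dropping to 0 → total 150, payoff 0. No gain.
Village 2 (pledges 0, payoff 81): pledging 30 → total 210, payoff 51. No gain.
Village 3 (pledges 40, payoff 41): dropping to 0 → total 140, payoff 0. No gain.
Village 4 (pledges 40, payoff 41): dropping to 0 → total 140, payoff 0. No gain.
Village 5 (pledges 70, payoff 11): dropping to 0 → total 110, payoff 0. No gain.
Village 6 (pledges 0, payoff 81): pledging 20 → total 200, payoff 61. No gain.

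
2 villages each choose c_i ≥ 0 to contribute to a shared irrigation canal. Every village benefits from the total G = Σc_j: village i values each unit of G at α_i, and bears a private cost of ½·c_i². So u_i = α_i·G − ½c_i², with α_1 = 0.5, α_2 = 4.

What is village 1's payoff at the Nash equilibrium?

2.125

Village i's FOC: ∂u_i/∂c_i = α_i − c_i = 0, so c_i* = α_i.
NE contributions = (0.5, 4); G = 4.5.
u_1 = α_1·G − ½·(c_1)² = 0.5·4.5 − ½·0.5² = 2.125.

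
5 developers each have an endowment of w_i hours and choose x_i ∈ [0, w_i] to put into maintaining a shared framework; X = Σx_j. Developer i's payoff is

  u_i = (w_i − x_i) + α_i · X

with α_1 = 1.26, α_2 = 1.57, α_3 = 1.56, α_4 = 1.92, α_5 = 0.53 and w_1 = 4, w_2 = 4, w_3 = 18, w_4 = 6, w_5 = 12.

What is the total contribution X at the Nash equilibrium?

∂u_i/∂x_i = α_i − 1, so developer i contributes w_i if α_i > 1, else 0.
α_i > 1 for i ∈ {1, 2, 3, 4}; NE contributions (4, 4, 18, 6, 0), X = 32.

32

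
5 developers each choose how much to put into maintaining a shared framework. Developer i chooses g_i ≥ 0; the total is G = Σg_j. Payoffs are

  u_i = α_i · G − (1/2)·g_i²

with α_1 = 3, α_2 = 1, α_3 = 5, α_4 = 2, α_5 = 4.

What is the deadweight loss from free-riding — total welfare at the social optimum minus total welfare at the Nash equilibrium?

365

Developer i's FOC: ∂u_i/∂g_i = α_i − g_i = 0, so g_i* = α_i.
NE contributions = (3, 1, 5, 2, 4); G = 15.
W^NE = (Σα)·G − ½Σα_i² = 15² − ½·55 = 197.5.
Planner sets g_i = Σα_j = 15 for every i, so G^SO = 5·15 = 75.
W^SO = (Σα)·G^SO − ½·5·(Σα)² = (5/2)·15² = 562.5.
Deadweight loss = W^SO − W^NE = 365.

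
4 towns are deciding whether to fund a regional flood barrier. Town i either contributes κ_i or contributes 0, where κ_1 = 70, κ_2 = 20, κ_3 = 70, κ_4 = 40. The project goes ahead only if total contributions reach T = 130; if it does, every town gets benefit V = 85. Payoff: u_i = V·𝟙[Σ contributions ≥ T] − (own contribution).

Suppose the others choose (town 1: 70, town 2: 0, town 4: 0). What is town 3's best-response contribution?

70

Others' total = 70. Contributing 70 brings total to 140 ≥ 130: gain V − κ_3 = 15.
Best response: 70.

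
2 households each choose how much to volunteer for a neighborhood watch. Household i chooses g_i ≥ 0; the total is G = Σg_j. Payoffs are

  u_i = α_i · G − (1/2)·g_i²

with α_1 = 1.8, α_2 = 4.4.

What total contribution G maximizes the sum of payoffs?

Planner FOC: ∂(Σu_j)/∂g_i = (Σα_j) − g_i = 0, so g_i^SO = Σα_j = 6.2 for every i; G^SO = 12.4.

12.4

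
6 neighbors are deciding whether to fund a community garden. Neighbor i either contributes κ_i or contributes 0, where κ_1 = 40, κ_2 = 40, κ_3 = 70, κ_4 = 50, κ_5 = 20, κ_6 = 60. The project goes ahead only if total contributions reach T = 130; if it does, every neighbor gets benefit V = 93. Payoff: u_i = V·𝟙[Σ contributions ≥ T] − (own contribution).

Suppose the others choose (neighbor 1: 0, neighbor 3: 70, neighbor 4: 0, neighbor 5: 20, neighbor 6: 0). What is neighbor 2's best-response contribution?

Others' total = 90. Contributing 40 brings total to 130 ≥ 130: gain V − κ_2 = 53.
Best response: 40.

40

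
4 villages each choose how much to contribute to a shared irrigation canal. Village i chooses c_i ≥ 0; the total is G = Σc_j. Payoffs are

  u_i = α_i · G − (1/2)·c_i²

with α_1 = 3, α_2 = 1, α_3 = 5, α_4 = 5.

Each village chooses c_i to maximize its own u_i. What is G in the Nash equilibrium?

14

Village i's FOC: ∂u_i/∂c_i = α_i − c_i = 0, so c_i* = α_i.
NE contributions = (3, 1, 5, 5); G = 14.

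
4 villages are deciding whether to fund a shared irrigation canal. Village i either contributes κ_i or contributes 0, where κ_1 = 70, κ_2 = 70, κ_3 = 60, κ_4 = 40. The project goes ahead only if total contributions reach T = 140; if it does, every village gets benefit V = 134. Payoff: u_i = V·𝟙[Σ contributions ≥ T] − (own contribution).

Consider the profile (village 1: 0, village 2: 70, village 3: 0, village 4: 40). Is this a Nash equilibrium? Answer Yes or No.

Total = 110 < 140: not provided.
Village 1 (pledges 0, payoff 0): pledging 70 → total 180, payoff 64. Profitable deviation.

No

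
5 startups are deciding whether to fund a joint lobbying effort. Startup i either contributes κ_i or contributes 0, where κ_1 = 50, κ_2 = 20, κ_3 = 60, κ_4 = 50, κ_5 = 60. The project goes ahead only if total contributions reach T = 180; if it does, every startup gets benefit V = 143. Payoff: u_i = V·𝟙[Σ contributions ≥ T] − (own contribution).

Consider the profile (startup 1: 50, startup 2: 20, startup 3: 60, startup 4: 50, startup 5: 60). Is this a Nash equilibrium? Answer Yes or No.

Total = 240 ≥ 180: provided.
Startup 1 (pledges 50, payoff 93): dropping to 0 → total 190, payoff 143. Profitable deviation.

No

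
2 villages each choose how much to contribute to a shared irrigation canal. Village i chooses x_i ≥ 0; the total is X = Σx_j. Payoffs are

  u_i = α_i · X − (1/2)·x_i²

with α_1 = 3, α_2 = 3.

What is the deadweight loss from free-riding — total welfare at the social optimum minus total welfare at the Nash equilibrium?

Village i's FOC: ∂u_i/∂x_i = α_i − x_i = 0, so x_i* = α_i.
NE contributions = (3, 3); X = 6.
W^NE = (Σα)·X − ½Σα_i² = 6² − ½·18 = 27.
Planner sets x_i = Σα_j = 6 for every i, so X^SO = 2·6 = 12.
W^SO = (Σα)·X^SO − ½·2·(Σα)² = (2/2)·6² = 36.
Deadweight loss = W^SO − W^NE = 9.

9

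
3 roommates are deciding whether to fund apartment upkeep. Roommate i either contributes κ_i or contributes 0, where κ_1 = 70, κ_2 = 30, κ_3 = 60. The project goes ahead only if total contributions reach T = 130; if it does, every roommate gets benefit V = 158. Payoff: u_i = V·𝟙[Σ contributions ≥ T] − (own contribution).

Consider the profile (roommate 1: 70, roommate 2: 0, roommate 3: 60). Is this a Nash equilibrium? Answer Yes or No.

Total = 130 ≥ 130: provided.
Roommate 1 (pledges 70, payoff 88): dropping to 0 → total 60, payoff 0. No gain.
Roommate 2 (pledges 0, payoff 158): pledging 30 → total 160, payoff 128. No gain.
Roommate 3 (pledges 60, payoff 98): dropping to 0 → total 70, payoff 0. No gain.

Yes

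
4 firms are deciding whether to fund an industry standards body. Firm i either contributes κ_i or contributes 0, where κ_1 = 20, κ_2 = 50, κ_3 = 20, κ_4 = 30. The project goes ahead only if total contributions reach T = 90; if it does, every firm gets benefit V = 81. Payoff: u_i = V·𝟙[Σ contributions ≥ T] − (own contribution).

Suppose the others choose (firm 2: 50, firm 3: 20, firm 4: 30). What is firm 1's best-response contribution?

0

Others' total = 100 ≥ 90; contributing adds cost 20 for no extra benefit.
Best response: 0.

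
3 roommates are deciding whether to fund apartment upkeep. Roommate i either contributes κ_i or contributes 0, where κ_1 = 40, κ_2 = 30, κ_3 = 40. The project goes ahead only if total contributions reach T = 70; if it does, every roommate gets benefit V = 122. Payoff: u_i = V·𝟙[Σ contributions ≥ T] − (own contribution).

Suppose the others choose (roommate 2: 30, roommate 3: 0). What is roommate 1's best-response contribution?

Others' total = 30. Contributing 40 brings total to 70 ≥ 70: gain V − κ_1 = 82.
Best response: 40.

40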